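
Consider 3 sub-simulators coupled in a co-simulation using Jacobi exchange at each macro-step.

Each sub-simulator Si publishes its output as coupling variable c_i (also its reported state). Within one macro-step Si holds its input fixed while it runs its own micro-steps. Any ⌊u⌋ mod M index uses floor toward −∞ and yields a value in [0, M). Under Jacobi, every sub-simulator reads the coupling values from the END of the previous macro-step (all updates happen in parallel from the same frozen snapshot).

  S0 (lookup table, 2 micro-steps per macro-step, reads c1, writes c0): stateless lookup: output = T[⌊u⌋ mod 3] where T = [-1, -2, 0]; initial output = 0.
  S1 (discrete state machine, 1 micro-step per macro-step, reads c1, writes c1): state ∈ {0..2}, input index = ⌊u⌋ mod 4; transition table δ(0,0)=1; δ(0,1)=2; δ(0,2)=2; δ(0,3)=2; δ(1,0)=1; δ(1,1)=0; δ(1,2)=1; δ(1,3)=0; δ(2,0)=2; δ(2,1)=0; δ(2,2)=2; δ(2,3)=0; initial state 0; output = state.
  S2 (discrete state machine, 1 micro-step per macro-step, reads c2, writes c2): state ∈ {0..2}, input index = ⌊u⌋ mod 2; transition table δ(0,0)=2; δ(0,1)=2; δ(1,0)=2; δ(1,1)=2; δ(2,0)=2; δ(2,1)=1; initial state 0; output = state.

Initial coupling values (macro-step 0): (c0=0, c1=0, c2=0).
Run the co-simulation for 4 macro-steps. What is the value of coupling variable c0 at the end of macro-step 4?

c0 at macro-step 4 = -2

macro 1: S0 reads c1=0 → after 2×micro: -1; S1 reads c1=0 → after 1×micro: 1; S2 reads c2=0 → after 1×micro: 2 ⇒ (c0=-1, c1=1, c2=2)
macro 2: S0 reads c1=1 → after 2×micro: -2; S1 reads c1=1 → after 1×micro: 0; S2 reads c2=2 → after 1×micro: 2 ⇒ (c0=-2, c1=0, c2=2)
macro 3: S0 reads c1=0 → after 2×micro: -1; S1 reads c1=0 → after 1×micro: 1; S2 reads c2=2 → after 1×micro: 2 ⇒ (c0=-1, c1=1, c2=2)
macro 4: S0 reads c1=1 → after 2×micro: -2; S1 reads c1=1 → after 1×micro: 0; S2 reads c2=2 → after 1×micro: 2 ⇒ (c0=-2, c1=0, c2=2)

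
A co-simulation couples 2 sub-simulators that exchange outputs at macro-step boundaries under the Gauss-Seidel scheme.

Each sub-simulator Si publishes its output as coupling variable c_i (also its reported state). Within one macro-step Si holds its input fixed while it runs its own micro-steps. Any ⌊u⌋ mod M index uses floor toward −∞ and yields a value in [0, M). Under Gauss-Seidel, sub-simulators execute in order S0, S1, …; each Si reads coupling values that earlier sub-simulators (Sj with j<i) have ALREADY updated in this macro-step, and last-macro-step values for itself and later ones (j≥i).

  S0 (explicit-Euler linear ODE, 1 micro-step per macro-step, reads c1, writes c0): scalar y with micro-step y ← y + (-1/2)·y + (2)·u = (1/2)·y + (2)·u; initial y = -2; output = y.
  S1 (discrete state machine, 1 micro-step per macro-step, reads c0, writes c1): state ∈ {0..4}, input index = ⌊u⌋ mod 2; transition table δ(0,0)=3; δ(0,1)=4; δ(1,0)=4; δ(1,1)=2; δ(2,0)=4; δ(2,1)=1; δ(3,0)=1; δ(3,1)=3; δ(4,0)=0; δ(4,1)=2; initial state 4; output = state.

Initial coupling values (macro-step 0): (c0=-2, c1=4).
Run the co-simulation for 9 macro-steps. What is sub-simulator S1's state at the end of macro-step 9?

S1 state at macro-step 9 = 1

macro 1: S0 reads c1=4 → after 1×micro: 7; S1 reads c0=7 → after 1×micro: 2 ⇒ (c0=7, c1=2)
macro 2: S0 reads c1=2 → after 1×micro: 15/2; S1 reads c0=15/2 → after 1×micro: 1 ⇒ (c0=15/2, c1=1)
macro 3: S0 reads c1=1 → after 1×micro: 23/4; S1 reads c0=23/4 → after 1×micro: 2 ⇒ (c0=23/4, c1=2)
macro 4: S0 reads c1=2 → after 1×micro: 55/8; S1 reads c0=55/8 → after 1×micro: 4 ⇒ (c0=55/8, c1=4)
macro 5: S0 reads c1=4 → after 1×micro: 183/16; S1 reads c0=183/16 → after 1×micro: 2 ⇒ (c0=183/16, c1=2)
macro 6: S0 reads c1=2 → after 1×micro: 311/32; S1 reads c0=311/32 → after 1×micro: 1 ⇒ (c0=311/32, c1=1)
macro 7: S0 reads c1=1 → after 1×micro: 439/64; S1 reads c0=439/64 → after 1×micro: 4 ⇒ (c0=439/64, c1=4)
macro 8: S0 reads c1=4 → after 1×micro: 1463/128; S1 reads c0=1463/128 → after 1×micro: 2 ⇒ (c0=1463/128, c1=2)
macro 9: S0 reads c1=2 → after 1×micro: 2487/256; S1 reads c0=2487/256 → after 1×micro: 1 ⇒ (c0=2487/256, c1=1)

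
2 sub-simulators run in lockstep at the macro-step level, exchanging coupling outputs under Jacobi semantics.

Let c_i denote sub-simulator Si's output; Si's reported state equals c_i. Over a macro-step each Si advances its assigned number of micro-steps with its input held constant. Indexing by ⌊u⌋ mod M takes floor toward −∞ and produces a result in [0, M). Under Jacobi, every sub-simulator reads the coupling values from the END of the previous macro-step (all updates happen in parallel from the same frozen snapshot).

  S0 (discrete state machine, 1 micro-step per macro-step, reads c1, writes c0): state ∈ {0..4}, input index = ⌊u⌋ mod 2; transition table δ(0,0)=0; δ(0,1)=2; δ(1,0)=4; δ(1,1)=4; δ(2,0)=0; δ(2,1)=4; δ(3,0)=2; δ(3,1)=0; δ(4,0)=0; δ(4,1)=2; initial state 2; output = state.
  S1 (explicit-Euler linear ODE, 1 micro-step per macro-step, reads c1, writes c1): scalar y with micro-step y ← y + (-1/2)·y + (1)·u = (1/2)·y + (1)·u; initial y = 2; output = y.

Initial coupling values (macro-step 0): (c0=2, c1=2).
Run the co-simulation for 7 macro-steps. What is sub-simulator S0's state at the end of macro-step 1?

macro 1: S0 reads c1=2 → after 1×micro: 0; S1 reads c1=2 → after 1×micro: 3 ⇒ (c0=0, c1=3)
macro 2: S0 reads c1=3 → after 1×micro: 2; S1 reads c1=3 → after 1×micro: 9/2 ⇒ (c0=2, c1=9/2)
macro 3: S0 reads c1=9/2 → after 1×micro: 0; S1 reads c1=9/2 → after 1×micro: 27/4 ⇒ (c0=0, c1=27/4)
macro 4: S0 reads c1=27/4 → after 1×micro: 0; S1 reads c1=27/4 → after 1×micro: 81/8 ⇒ (c0=0, c1=81/8)
macro 5: S0 reads c1=81/8 → after 1×micro: 0; S1 reads c1=81/8 → after 1×micro: 243/16 ⇒ (c0=0, c1=243/16)
macro 6: S0 reads c1=243/16 → after 1×micro: 2; S1 reads c1=243/16 → after 1×micro: 729/32 ⇒ (c0=2, c1=729/32)
macro 7: S0 reads c1=729/32 → after 1×micro: 0; S1 reads c1=729/32 → after 1×micro: 2187/64 ⇒ (c0=0, c1=2187/64)

S0 state at macro-step 1 = 0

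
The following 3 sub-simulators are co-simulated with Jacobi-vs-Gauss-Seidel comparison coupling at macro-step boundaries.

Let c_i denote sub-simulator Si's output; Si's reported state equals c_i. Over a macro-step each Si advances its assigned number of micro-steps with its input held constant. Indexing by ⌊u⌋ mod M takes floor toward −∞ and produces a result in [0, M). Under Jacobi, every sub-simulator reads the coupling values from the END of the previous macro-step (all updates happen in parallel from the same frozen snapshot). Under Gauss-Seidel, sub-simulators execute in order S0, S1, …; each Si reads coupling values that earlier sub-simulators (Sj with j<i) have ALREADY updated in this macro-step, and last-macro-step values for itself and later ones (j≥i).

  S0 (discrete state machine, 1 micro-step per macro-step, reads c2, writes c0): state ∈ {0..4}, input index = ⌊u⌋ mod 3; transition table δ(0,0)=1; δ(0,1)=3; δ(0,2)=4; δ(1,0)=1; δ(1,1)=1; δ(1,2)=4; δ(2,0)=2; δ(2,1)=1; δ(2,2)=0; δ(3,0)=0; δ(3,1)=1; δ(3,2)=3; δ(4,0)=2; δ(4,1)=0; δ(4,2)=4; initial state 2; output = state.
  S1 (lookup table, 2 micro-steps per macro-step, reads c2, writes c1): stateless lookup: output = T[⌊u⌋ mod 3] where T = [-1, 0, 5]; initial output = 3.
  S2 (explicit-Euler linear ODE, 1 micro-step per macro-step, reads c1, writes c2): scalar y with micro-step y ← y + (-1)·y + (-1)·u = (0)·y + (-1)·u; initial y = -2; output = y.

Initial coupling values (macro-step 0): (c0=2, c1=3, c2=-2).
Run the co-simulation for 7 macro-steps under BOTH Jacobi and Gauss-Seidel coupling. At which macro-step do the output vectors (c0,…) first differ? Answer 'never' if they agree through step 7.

first divergence at macro-step: 1

[Jacobi] macro 1: S0 reads c2=-2 → after 1×micro: 1; S1 reads c2=-2 → after 2×micro: 0; S2 reads c1=3 → after 1×micro: -3 ⇒ (c0=1, c1=0, c2=-3)
[Jacobi] macro 2: S0 reads c2=-3 → after 1×micro: 1; S1 reads c2=-3 → after 2×micro: -1; S2 reads c1=0 → after 1×micro: 0 ⇒ (c0=1, c1=-1, c2=0)
[Jacobi] macro 3: S0 reads c2=0 → after 1×micro: 1; S1 reads c2=0 → after 2×micro: -1; S2 reads c1=-1 → after 1×micro: 1 ⇒ (c0=1, c1=-1, c2=1)
[Jacobi] macro 4: S0 reads c2=1 → after 1×micro: 1; S1 reads c2=1 → after 2×micro: 0; S2 reads c1=-1 → after 1×micro: 1 ⇒ (c0=1, c1=0, c2=1)
[Jacobi] macro 5: S0 reads c2=1 → after 1×micro: 1; S1 reads c2=1 → after 2×micro: 0; S2 reads c1=0 → after 1×micro: 0 ⇒ (c0=1, c1=0, c2=0)
[Jacobi] macro 6: S0 reads c2=0 → after 1×micro: 1; S1 reads c2=0 → after 2×micro: -1; S2 reads c1=0 → after 1×micro: 0 ⇒ (c0=1, c1=-1, c2=0)
[Jacobi] macro 7: S0 reads c2=0 → after 1×micro: 1; S1 reads c2=0 → after 2×micro: -1; S2 reads c1=-1 → after 1×micro: 1 ⇒ (c0=1, c1=-1, c2=1)
[Gauss-Seidel] macro 1: S0 reads c2=-2 → after 1×micro: 1; S1 reads c2=-2 → after 2×micro: 0; S2 reads c1=0 → after 1×micro: 0 ⇒ (c0=1, c1=0, c2=0)
[Gauss-Seidel] macro 2: S0 reads c2=0 → after 1×micro: 1; S1 reads c2=0 → after 2×micro: -1; S2 reads c1=-1 → after 1×micro: 1 ⇒ (c0=1, c1=-1, c2=1)
[Gauss-Seidel] macro 3: S0 reads c2=1 → after 1×micro: 1; S1 reads c2=1 → after 2×micro: 0; S2 reads c1=0 → after 1×micro: 0 ⇒ (c0=1, c1=0, c2=0)
[Gauss-Seidel] macro 4: S0 reads c2=0 → after 1×micro: 1; S1 reads c2=0 → after 2×micro: -1; S2 reads c1=-1 → after 1×micro: 1 ⇒ (c0=1, c1=-1, c2=1)
[Gauss-Seidel] macro 5: S0 reads c2=1 → after 1×micro: 1; S1 reads c2=1 → after 2×micro: 0; S2 reads c1=0 → after 1×micro: 0 ⇒ (c0=1, c1=0, c2=0)
[Gauss-Seidel] macro 6: S0 reads c2=0 → after 1×micro: 1; S1 reads c2=0 → after 2×micro: -1; S2 reads c1=-1 → after 1×micro: 1 ⇒ (c0=1, c1=-1, c2=1)
[Gauss-Seidel] macro 7: S0 reads c2=1 → after 1×micro: 1; S1 reads c2=1 → after 2×micro: 0; S2 reads c1=0 → after 1×micro: 0 ⇒ (c0=1, c1=0, c2=0)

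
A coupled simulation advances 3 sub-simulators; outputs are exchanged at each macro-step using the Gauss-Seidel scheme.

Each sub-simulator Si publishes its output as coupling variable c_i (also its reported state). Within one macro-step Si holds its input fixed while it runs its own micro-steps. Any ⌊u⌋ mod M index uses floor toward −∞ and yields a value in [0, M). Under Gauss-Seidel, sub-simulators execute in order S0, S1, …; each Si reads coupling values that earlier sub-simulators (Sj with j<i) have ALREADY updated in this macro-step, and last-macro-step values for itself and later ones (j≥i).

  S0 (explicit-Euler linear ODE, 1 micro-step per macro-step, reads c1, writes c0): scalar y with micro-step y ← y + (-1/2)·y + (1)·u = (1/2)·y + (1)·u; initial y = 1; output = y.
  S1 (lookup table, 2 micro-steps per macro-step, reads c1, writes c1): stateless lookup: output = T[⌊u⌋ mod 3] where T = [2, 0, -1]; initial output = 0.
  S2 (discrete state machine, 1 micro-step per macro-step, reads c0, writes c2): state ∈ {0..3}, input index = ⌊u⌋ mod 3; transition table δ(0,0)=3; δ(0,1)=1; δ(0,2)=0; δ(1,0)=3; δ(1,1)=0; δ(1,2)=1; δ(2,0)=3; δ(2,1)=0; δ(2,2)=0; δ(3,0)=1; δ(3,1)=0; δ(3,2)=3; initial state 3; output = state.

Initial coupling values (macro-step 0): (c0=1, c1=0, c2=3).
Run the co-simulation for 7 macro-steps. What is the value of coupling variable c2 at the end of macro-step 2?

macro 1: S0 reads c1=0 → after 1×micro: 1/2; S1 reads c1=0 → after 2×micro: 2; S2 reads c0=1/2 → after 1×micro: 1 ⇒ (c0=1/2, c1=2, c2=1)
macro 2: S0 reads c1=2 → after 1×micro: 9/4; S1 reads c1=2 → after 2×micro: -1; S2 reads c0=9/4 → after 1×micro: 1 ⇒ (c0=9/4, c1=-1, c2=1)
macro 3: S0 reads c1=-1 → after 1×micro: 1/8; S1 reads c1=-1 → after 2×micro: -1; S2 reads c0=1/8 → after 1×micro: 3 ⇒ (c0=1/8, c1=-1, c2=3)
macro 4: S0 reads c1=-1 → after 1×micro: -15/16; S1 reads c1=-1 → after 2×micro: -1; S2 reads c0=-15/16 → after 1×micro: 3 ⇒ (c0=-15/16, c1=-1, c2=3)
macro 5: S0 reads c1=-1 → after 1×micro: -47/32; S1 reads c1=-1 → after 2×micro: -1; S2 reads c0=-47/32 → after 1×micro: 0 ⇒ (c0=-47/32, c1=-1, c2=0)
macro 6: S0 reads c1=-1 → after 1×micro: -111/64; S1 reads c1=-1 → after 2×micro: -1; S2 reads c0=-111/64 → after 1×micro: 1 ⇒ (c0=-111/64, c1=-1, c2=1)
macro 7: S0 reads c1=-1 → after 1×micro: -239/128; S1 reads c1=-1 → after 2×micro: -1; S2 reads c0=-239/128 → after 1×micro: 0 ⇒ (c0=-239/128, c1=-1, c2=0)

c2 at macro-step 2 = 1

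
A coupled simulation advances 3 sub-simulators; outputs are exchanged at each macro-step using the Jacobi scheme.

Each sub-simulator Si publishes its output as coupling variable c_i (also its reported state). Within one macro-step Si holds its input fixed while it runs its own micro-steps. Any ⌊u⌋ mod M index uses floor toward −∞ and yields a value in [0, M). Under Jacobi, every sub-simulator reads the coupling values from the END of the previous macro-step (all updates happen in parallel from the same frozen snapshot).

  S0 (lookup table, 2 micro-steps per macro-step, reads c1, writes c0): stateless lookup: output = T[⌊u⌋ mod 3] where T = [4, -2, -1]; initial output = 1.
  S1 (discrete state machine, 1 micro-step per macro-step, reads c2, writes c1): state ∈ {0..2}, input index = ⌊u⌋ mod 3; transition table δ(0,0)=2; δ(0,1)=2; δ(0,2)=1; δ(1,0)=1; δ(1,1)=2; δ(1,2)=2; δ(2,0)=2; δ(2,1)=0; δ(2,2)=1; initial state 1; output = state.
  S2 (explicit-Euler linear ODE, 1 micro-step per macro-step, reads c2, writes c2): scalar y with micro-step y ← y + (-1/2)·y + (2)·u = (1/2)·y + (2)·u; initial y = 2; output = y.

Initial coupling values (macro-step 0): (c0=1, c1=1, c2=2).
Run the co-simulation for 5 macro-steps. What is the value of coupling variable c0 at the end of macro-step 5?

macro 1: S0 reads c1=1 → after 2×micro: -2; S1 reads c2=2 → after 1×micro: 2; S2 reads c2=2 → after 1×micro: 5 ⇒ (c0=-2, c1=2, c2=5)
macro 2: S0 reads c1=2 → after 2×micro: -1; S1 reads c2=5 → after 1×micro: 1; S2 reads c2=5 → after 1×micro: 25/2 ⇒ (c0=-1, c1=1, c2=25/2)
macro 3: S0 reads c1=1 → after 2×micro: -2; S1 reads c2=25/2 → after 1×micro: 1; S2 reads c2=25/2 → after 1×micro: 125/4 ⇒ (c0=-2, c1=1, c2=125/4)
macro 4: S0 reads c1=1 → after 2×micro: -2; S1 reads c2=125/4 → after 1×micro: 2; S2 reads c2=125/4 → after 1×micro: 625/8 ⇒ (c0=-2, c1=2, c2=625/8)
macro 5: S0 reads c1=2 → after 2×micro: -1; S1 reads c2=625/8 → after 1×micro: 2; S2 reads c2=625/8 → after 1×micro: 3125/16 ⇒ (c0=-1, c1=2, c2=3125/16)

c0 at macro-step 5 = -1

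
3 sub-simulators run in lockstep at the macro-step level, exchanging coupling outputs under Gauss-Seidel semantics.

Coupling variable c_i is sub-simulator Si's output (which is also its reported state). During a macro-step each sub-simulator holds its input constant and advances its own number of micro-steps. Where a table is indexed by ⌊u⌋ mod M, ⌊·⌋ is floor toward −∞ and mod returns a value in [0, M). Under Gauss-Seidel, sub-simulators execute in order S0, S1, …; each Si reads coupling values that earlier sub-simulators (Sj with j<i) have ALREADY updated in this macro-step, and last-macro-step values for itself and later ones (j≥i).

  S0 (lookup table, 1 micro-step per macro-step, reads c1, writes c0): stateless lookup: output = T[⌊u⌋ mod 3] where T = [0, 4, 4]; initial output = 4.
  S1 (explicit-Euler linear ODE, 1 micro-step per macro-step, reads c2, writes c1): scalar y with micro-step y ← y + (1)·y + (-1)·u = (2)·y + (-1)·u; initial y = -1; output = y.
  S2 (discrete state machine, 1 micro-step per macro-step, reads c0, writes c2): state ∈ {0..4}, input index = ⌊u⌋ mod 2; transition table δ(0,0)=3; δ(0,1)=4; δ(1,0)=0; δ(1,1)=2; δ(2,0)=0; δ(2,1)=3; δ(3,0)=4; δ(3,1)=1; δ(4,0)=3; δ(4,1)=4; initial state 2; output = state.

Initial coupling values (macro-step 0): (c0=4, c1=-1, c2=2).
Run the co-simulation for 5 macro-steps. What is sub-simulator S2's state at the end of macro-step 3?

S2 state at macro-step 3 = 4

macro 1: S0 reads c1=-1 → after 1×micro: 4; S1 reads c2=2 → after 1×micro: -4; S2 reads c0=4 → after 1×micro: 0 ⇒ (c0=4, c1=-4, c2=0)
macro 2: S0 reads c1=-4 → after 1×micro: 4; S1 reads c2=0 → after 1×micro: -8; S2 reads c0=4 → after 1×micro: 3 ⇒ (c0=4, c1=-8, c2=3)
macro 3: S0 reads c1=-8 → after 1×micro: 4; S1 reads c2=3 → after 1×micro: -19; S2 reads c0=4 → after 1×micro: 4 ⇒ (c0=4, c1=-19, c2=4)
macro 4: S0 reads c1=-19 → after 1×micro: 4; S1 reads c2=4 → after 1×micro: -42; S2 reads c0=4 → after 1×micro: 3 ⇒ (c0=4, c1=-42, c2=3)
macro 5: S0 reads c1=-42 → after 1×micro: 0; S1 reads c2=3 → after 1×micro: -87; S2 reads c0=0 → after 1×micro: 4 ⇒ (c0=0, c1=-87, c2=4)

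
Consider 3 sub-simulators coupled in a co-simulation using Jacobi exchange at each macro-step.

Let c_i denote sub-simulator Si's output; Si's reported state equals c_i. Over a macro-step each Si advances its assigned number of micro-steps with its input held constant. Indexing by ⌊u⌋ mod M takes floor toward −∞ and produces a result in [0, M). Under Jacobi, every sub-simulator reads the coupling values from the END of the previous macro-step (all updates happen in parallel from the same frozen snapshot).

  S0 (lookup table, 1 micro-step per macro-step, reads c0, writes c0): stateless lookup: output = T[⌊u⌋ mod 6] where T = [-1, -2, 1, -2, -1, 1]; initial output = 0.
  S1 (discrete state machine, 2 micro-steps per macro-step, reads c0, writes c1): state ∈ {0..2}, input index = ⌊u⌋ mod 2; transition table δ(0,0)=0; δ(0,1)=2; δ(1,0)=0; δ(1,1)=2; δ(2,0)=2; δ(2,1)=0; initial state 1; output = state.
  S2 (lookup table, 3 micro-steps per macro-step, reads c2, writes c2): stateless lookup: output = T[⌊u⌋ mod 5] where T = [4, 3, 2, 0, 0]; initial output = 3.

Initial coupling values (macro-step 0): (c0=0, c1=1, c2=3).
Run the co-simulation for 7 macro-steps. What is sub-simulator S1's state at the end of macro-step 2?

macro 1: S0 reads c0=0 → after 1×micro: -1; S1 reads c0=0 → after 2×micro: 0; S2 reads c2=3 → after 3×micro: 0 ⇒ (c0=-1, c1=0, c2=0)
macro 2: S0 reads c0=-1 → after 1×micro: 1; S1 reads c0=-1 → after 2×micro: 0; S2 reads c2=0 → after 3×micro: 4 ⇒ (c0=1, c1=0, c2=4)
macro 3: S0 reads c0=1 → after 1×micro: -2; S1 reads c0=1 → after 2×micro: 0; S2 reads c2=4 → after 3×micro: 0 ⇒ (c0=-2, c1=0, c2=0)
macro 4: S0 reads c0=-2 → after 1×micro: -1; S1 reads c0=-2 → after 2×micro: 0; S2 reads c2=0 → after 3×micro: 4 ⇒ (c0=-1, c1=0, c2=4)
macro 5: S0 reads c0=-1 → after 1×micro: 1; S1 reads c0=-1 → after 2×micro: 0; S2 reads c2=4 → after 3×micro: 0 ⇒ (c0=1, c1=0, c2=0)
macro 6: S0 reads c0=1 → after 1×micro: -2; S1 reads c0=1 → after 2×micro: 0; S2 reads c2=0 → after 3×micro: 4 ⇒ (c0=-2, c1=0, c2=4)
macro 7: S0 reads c0=-2 → after 1×micro: -1; S1 reads c0=-2 → after 2×micro: 0; S2 reads c2=4 → after 3×micro: 0 ⇒ (c0=-1, c1=0, c2=0)

S1 state at macro-step 2 = 0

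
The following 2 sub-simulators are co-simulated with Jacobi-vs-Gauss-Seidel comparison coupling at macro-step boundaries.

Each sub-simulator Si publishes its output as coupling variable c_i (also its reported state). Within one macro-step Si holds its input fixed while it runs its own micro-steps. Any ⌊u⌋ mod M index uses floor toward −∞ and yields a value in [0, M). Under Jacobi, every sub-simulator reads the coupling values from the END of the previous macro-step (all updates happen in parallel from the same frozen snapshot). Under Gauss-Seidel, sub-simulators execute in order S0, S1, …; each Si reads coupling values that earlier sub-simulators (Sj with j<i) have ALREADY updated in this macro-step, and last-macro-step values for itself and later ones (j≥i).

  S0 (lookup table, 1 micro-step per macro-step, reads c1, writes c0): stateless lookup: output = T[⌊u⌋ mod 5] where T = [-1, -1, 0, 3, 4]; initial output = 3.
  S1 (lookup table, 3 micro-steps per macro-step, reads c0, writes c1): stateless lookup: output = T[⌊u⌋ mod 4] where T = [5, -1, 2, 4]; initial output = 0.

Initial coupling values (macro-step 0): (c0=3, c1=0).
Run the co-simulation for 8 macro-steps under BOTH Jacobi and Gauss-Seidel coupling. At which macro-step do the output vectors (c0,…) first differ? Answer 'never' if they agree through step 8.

[Jacobi] macro 1: S0 reads c1=0 → after 1×micro: -1; S1 reads c0=3 → after 3×micro: 4 ⇒ (c0=-1, c1=4)
[Jacobi] macro 2: S0 reads c1=4 → after 1×micro: 4; S1 reads c0=-1 → after 3×micro: 4 ⇒ (c0=4, c1=4)
[Jacobi] macro 3: S0 reads c1=4 → after 1×micro: 4; S1 reads c0=4 → after 3×micro: 5 ⇒ (c0=4, c1=5)
[Jacobi] macro 4: S0 reads c1=5 → after 1×micro: -1; S1 reads c0=4 → after 3×micro: 5 ⇒ (c0=-1, c1=5)
[Jacobi] macro 5: S0 reads c1=5 → after 1×micro: -1; S1 reads c0=-1 → after 3×micro: 4 ⇒ (c0=-1, c1=4)
[Jacobi] macro 6: S0 reads c1=4 → after 1×micro: 4; S1 reads c0=-1 → after 3×micro: 4 ⇒ (c0=4, c1=4)
[Jacobi] macro 7: S0 reads c1=4 → after 1×micro: 4; S1 reads c0=4 → after 3×micro: 5 ⇒ (c0=4, c1=5)
[Jacobi] macro 8: S0 reads c1=5 → after 1×micro: -1; S1 reads c0=4 → after 3×micro: 5 ⇒ (c0=-1, c1=5)
[Gauss-Seidel] macro 1: S0 reads c1=0 → after 1×micro: -1; S1 reads c0=-1 → after 3×micro: 4 ⇒ (c0=-1, c1=4)
[Gauss-Seidel] macro 2: S0 reads c1=4 → after 1×micro: 4; S1 reads c0=4 → after 3×micro: 5 ⇒ (c0=4, c1=5)
[Gauss-Seidel] macro 3: S0 reads c1=5 → after 1×micro: -1; S1 reads c0=-1 → after 3×micro: 4 ⇒ (c0=-1, c1=4)
[Gauss-Seidel] macro 4: S0 reads c1=4 → after 1×micro: 4; S1 reads c0=4 → after 3×micro: 5 ⇒ (c0=4, c1=5)
[Gauss-Seidel] macro 5: S0 reads c1=5 → after 1×micro: -1; S1 reads c0=-1 → after 3×micro: 4 ⇒ (c0=-1, c1=4)
[Gauss-Seidel] macro 6: S0 reads c1=4 → after 1×micro: 4; S1 reads c0=4 → after 3×micro: 5 ⇒ (c0=4, c1=5)
[Gauss-Seidel] macro 7: S0 reads c1=5 → after 1×micro: -1; S1 reads c0=-1 → after 3×micro: 4 ⇒ (c0=-1, c1=4)
[Gauss-Seidel] macro 8: S0 reads c1=4 → after 1×micro: 4; S1 reads c0=4 → after 3×micro: 5 ⇒ (c0=4, c1=5)

first divergence at macro-step: 2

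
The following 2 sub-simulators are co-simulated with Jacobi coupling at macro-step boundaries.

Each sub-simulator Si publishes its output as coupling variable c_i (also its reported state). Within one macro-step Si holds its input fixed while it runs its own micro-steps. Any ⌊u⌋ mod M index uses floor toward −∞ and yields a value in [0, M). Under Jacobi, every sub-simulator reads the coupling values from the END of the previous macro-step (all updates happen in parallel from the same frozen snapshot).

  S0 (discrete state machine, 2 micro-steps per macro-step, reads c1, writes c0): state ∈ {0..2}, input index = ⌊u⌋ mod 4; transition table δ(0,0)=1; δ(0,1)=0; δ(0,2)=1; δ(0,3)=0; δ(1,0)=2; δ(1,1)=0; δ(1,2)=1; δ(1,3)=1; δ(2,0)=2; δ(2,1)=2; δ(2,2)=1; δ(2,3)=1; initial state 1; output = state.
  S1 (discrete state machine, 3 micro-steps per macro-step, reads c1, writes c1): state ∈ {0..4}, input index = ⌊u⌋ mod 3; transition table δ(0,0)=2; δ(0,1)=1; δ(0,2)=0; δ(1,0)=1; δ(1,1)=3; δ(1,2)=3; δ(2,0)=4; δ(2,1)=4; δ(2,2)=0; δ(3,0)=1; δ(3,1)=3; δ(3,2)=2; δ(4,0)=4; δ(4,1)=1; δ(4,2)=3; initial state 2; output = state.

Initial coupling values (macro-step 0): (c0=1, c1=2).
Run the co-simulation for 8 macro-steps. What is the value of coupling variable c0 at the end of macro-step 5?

c0 at macro-step 5 = 0

macro 1: S0 reads c1=2 → after 2×micro: 1; S1 reads c1=2 → after 3×micro: 0 ⇒ (c0=1, c1=0)
macro 2: S0 reads c1=0 → after 2×micro: 2; S1 reads c1=0 → after 3×micro: 4 ⇒ (c0=2, c1=4)
macro 3: S0 reads c1=4 → after 2×micro: 2; S1 reads c1=4 → after 3×micro: 3 ⇒ (c0=2, c1=3)
macro 4: S0 reads c1=3 → after 2×micro: 1; S1 reads c1=3 → after 3×micro: 1 ⇒ (c0=1, c1=1)
macro 5: S0 reads c1=1 → after 2×micro: 0; S1 reads c1=1 → after 3×micro: 3 ⇒ (c0=0, c1=3)
macro 6: S0 reads c1=3 → after 2×micro: 0; S1 reads c1=3 → after 3×micro: 1 ⇒ (c0=0, c1=1)
macro 7: S0 reads c1=1 → after 2×micro: 0; S1 reads c1=1 → after 3×micro: 3 ⇒ (c0=0, c1=3)
macro 8: S0 reads c1=3 → after 2×micro: 0; S1 reads c1=3 → after 3×micro: 1 ⇒ (c0=0, c1=1)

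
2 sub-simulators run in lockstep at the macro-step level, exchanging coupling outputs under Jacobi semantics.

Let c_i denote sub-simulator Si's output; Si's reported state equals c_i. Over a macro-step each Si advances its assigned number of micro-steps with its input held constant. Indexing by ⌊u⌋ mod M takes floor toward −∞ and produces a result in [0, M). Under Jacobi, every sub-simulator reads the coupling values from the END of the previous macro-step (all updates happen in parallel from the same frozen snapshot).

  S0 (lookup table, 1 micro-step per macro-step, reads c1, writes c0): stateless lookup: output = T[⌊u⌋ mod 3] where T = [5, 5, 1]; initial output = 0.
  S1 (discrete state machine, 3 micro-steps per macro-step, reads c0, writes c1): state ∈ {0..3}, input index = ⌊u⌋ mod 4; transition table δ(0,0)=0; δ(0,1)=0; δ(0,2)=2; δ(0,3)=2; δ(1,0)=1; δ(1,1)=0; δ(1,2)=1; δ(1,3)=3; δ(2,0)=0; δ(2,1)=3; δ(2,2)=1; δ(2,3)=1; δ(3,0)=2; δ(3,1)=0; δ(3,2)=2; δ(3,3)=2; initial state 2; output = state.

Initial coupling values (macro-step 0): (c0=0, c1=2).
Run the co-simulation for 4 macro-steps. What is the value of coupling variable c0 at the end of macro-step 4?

c0 at macro-step 4 = 5

macro 1: S0 reads c1=2 → after 1×micro: 1; S1 reads c0=0 → after 3×micro: 0 ⇒ (c0=1, c1=0)
macro 2: S0 reads c1=0 → after 1×micro: 5; S1 reads c0=1 → after 3×micro: 0 ⇒ (c0=5, c1=0)
macro 3: S0 reads c1=0 → after 1×micro: 5; S1 reads c0=5 → after 3×micro: 0 ⇒ (c0=5, c1=0)
macro 4: S0 reads c1=0 → after 1×micro: 5; S1 reads c0=5 → after 3×micro: 0 ⇒ (c0=5, c1=0)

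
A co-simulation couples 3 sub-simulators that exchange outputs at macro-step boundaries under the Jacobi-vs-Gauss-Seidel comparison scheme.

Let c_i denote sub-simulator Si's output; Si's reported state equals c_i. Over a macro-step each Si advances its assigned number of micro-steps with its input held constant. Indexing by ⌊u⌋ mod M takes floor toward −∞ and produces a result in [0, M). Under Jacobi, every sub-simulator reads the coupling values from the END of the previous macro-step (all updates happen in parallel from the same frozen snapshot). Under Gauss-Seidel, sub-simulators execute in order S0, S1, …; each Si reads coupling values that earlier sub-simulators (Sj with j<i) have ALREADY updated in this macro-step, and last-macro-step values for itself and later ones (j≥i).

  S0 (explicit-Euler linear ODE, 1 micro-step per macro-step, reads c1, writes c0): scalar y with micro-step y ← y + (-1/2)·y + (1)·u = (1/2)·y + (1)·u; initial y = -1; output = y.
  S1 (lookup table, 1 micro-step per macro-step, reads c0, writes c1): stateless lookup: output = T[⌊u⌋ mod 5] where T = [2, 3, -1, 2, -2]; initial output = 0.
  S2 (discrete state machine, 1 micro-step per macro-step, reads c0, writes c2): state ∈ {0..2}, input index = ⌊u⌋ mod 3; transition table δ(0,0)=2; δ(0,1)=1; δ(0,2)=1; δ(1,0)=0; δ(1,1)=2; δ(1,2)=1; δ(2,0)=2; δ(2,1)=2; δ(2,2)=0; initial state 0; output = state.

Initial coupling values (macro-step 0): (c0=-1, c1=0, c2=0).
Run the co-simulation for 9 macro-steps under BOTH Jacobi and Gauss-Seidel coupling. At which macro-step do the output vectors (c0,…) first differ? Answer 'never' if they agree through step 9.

first divergence at macro-step: 2

[Jacobi] macro 1: S0 reads c1=0 → after 1×micro: -1/2; S1 reads c0=-1 → after 1×micro: -2; S2 reads c0=-1 → after 1×micro: 1 ⇒ (c0=-1/2, c1=-2, c2=1)
[Jacobi] macro 2: S0 reads c1=-2 → after 1×micro: -9/4; S1 reads c0=-1/2 → after 1×micro: -2; S2 reads c0=-1/2 → after 1×micro: 1 ⇒ (c0=-9/4, c1=-2, c2=1)
[Jacobi] macro 3: S0 reads c1=-2 → after 1×micro: -25/8; S1 reads c0=-9/4 → after 1×micro: -1; S2 reads c0=-9/4 → after 1×micro: 0 ⇒ (c0=-25/8, c1=-1, c2=0)
[Jacobi] macro 4: S0 reads c1=-1 → after 1×micro: -41/16; S1 reads c0=-25/8 → after 1×micro: 3; S2 reads c0=-25/8 → after 1×micro: 1 ⇒ (c0=-41/16, c1=3, c2=1)
[Jacobi] macro 5: S0 reads c1=3 → after 1×micro: 55/32; S1 reads c0=-41/16 → after 1×micro: -1; S2 reads c0=-41/16 → after 1×micro: 0 ⇒ (c0=55/32, c1=-1, c2=0)
[Jacobi] macro 6: S0 reads c1=-1 → after 1×micro: -9/64; S1 reads c0=55/32 → after 1×micro: 3; S2 reads c0=55/32 → after 1×micro: 1 ⇒ (c0=-9/64, c1=3, c2=1)
[Jacobi] macro 7: S0 reads c1=3 → after 1×micro: 375/128; S1 reads c0=-9/64 → after 1×micro: -2; S2 reads c0=-9/64 → after 1×micro: 1 ⇒ (c0=375/128, c1=-2, c2=1)
[Jacobi] macro 8: S0 reads c1=-2 → after 1×micro: -137/256; S1 reads c0=375/128 → after 1×micro: -1; S2 reads c0=375/128 → after 1×micro: 1 ⇒ (c0=-137/256, c1=-1, c2=1)
[Jacobi] macro 9: S0 reads c1=-1 → after 1×micro: -649/512; S1 reads c0=-137/256 → after 1×micro: -2; S2 reads c0=-137/256 → after 1×micro: 1 ⇒ (c0=-649/512, c1=-2, c2=1)
[Gauss-Seidel] macro 1: S0 reads c1=0 → after 1×micro: -1/2; S1 reads c0=-1/2 → after 1×micro: -2; S2 reads c0=-1/2 → after 1×micro: 1 ⇒ (c0=-1/2, c1=-2, c2=1)
[Gauss-Seidel] macro 2: S0 reads c1=-2 → after 1×micro: -9/4; S1 reads c0=-9/4 → after 1×micro: -1; S2 reads c0=-9/4 → after 1×micro: 0 ⇒ (c0=-9/4, c1=-1, c2=0)
[Gauss-Seidel] macro 3: S0 reads c1=-1 → after 1×micro: -17/8; S1 reads c0=-17/8 → after 1×micro: -1; S2 reads c0=-17/8 → after 1×micro: 2 ⇒ (c0=-17/8, c1=-1, c2=2)
[Gauss-Seidel] macro 4: S0 reads c1=-1 → after 1×micro: -33/16; S1 reads c0=-33/16 → after 1×micro: -1; S2 reads c0=-33/16 → after 1×micro: 2 ⇒ (c0=-33/16, c1=-1, c2=2)
[Gauss-Seidel] macro 5: S0 reads c1=-1 → after 1×micro: -65/32; S1 reads c0=-65/32 → after 1×micro: -1; S2 reads c0=-65/32 → after 1×micro: 2 ⇒ (c0=-65/32, c1=-1, c2=2)
[Gauss-Seidel] macro 6: S0 reads c1=-1 → after 1×micro: -129/64; S1 reads c0=-129/64 → after 1×micro: -1; S2 reads c0=-129/64 → after 1×micro: 2 ⇒ (c0=-129/64, c1=-1, c2=2)
[Gauss-Seidel] macro 7: S0 reads c1=-1 → after 1×micro: -257/128; S1 reads c0=-257/128 → after 1×micro: -1; S2 reads c0=-257/128 → after 1×micro: 2 ⇒ (c0=-257/128, c1=-1, c2=2)
[Gauss-Seidel] macro 8: S0 reads c1=-1 → after 1×micro: -513/256; S1 reads c0=-513/256 → after 1×micro: -1; S2 reads c0=-513/256 → after 1×micro: 2 ⇒ (c0=-513/256, c1=-1, c2=2)
[Gauss-Seidel] macro 9: S0 reads c1=-1 → after 1×micro: -1025/512; S1 reads c0=-1025/512 → after 1×micro: -1; S2 reads c0=-1025/512 → after 1×micro: 2 ⇒ (c0=-1025/512, c1=-1, c2=2)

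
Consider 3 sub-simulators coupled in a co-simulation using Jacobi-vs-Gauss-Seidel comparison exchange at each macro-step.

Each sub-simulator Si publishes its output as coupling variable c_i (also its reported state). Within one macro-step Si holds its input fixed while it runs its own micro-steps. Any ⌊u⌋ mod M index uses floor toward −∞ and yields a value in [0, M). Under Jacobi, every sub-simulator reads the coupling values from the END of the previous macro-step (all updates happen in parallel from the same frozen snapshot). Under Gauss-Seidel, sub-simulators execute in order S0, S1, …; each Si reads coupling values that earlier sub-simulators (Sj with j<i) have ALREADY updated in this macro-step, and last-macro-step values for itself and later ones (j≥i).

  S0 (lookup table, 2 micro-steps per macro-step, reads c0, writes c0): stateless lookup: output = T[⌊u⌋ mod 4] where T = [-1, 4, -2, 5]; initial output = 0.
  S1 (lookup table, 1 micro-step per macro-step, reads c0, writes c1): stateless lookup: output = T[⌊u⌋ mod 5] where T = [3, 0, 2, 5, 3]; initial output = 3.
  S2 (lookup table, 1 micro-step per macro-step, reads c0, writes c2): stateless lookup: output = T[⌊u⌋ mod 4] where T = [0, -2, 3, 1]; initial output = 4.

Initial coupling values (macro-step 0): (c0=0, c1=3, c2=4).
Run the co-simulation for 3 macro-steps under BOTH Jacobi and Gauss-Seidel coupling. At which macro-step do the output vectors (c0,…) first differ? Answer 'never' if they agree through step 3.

[Jacobi] macro 1: S0 reads c0=0 → after 2×micro: -1; S1 reads c0=0 → after 1×micro: 3; S2 reads c0=0 → after 1×micro: 0 ⇒ (c0=-1, c1=3, c2=0)
[Jacobi] macro 2: S0 reads c0=-1 → after 2×micro: 5; S1 reads c0=-1 → after 1×micro: 3; S2 reads c0=-1 → after 1×micro: 1 ⇒ (c0=5, c1=3, c2=1)
[Jacobi] macro 3: S0 reads c0=5 → after 2×micro: 4; S1 reads c0=5 → after 1×micro: 3; S2 reads c0=5 → after 1×micro: -2 ⇒ (c0=4, c1=3, c2=-2)
[Gauss-Seidel] macro 1: S0 reads c0=0 → after 2×micro: -1; S1 reads c0=-1 → after 1×micro: 3; S2 reads c0=-1 → after 1×micro: 1 ⇒ (c0=-1, c1=3, c2=1)
[Gauss-Seidel] macro 2: S0 reads c0=-1 → after 2×micro: 5; S1 reads c0=5 → after 1×micro: 3; S2 reads c0=5 → after 1×micro: -2 ⇒ (c0=5, c1=3, c2=-2)
[Gauss-Seidel] macro 3: S0 reads c0=5 → after 2×micro: 4; S1 reads c0=4 → after 1×micro: 3; S2 reads c0=4 → after 1×micro: 0 ⇒ (c0=4, c1=3, c2=0)

first divergence at macro-step: 1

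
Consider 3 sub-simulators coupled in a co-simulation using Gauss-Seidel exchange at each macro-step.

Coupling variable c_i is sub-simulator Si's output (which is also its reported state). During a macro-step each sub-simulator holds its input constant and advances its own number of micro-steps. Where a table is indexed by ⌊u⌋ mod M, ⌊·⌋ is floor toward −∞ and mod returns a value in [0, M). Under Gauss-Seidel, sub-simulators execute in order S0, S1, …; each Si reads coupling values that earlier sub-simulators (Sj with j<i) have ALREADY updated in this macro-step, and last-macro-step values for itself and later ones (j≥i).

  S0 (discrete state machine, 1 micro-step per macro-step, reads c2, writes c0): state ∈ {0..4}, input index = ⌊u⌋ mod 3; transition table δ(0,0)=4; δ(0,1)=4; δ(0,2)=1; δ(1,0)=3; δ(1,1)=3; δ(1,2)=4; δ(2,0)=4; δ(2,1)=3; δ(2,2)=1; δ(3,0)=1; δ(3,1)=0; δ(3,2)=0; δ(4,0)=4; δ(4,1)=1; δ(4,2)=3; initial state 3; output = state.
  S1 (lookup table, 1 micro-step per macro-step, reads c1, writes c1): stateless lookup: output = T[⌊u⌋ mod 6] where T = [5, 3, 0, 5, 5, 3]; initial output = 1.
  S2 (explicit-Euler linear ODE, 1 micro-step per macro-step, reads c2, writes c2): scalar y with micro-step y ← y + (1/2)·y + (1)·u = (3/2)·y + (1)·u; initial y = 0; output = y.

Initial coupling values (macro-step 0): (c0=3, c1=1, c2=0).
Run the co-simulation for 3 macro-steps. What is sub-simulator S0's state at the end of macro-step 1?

S0 state at macro-step 1 = 1

macro 1: S0 reads c2=0 → after 1×micro: 1; S1 reads c1=1 → after 1×micro: 3; S2 reads c2=0 → after 1×micro: 0 ⇒ (c0=1, c1=3, c2=0)
macro 2: S0 reads c2=0 → after 1×micro: 3; S1 reads c1=3 → after 1×micro: 5; S2 reads c2=0 → after 1×micro: 0 ⇒ (c0=3, c1=5, c2=0)
macro 3: S0 reads c2=0 → after 1×micro: 1; S1 reads c1=5 → after 1×micro: 3; S2 reads c2=0 → after 1×micro: 0 ⇒ (c0=1, c1=3, c2=0)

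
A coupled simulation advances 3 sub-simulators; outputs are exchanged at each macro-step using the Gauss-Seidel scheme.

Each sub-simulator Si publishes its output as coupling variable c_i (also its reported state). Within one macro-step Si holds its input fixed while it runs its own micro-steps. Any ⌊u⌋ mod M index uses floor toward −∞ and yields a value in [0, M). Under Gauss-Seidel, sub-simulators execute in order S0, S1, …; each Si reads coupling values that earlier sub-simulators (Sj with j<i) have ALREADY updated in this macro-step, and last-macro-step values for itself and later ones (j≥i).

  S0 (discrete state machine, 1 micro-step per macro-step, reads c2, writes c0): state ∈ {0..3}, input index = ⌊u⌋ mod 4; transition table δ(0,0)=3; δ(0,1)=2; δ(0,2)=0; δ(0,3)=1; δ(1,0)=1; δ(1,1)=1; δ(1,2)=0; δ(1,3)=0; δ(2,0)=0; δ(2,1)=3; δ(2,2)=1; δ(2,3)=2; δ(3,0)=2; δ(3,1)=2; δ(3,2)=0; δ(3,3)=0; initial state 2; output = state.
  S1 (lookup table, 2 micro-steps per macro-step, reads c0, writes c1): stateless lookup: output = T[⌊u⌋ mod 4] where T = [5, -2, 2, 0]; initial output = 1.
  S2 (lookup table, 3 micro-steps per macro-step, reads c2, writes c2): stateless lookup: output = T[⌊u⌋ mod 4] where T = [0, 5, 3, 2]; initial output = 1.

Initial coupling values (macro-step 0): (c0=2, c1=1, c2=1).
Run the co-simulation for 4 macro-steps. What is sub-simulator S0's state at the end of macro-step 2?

S0 state at macro-step 2 = 2

macro 1: S0 reads c2=1 → after 1×micro: 3; S1 reads c0=3 → after 2×micro: 0; S2 reads c2=1 → after 3×micro: 5 ⇒ (c0=3, c1=0, c2=5)
macro 2: S0 reads c2=5 → after 1×micro: 2; S1 reads c0=2 → after 2×micro: 2; S2 reads c2=5 → after 3×micro: 5 ⇒ (c0=2, c1=2, c2=5)
macro 3: S0 reads c2=5 → after 1×micro: 3; S1 reads c0=3 → after 2×micro: 0; S2 reads c2=5 → after 3×micro: 5 ⇒ (c0=3, c1=0, c2=5)
macro 4: S0 reads c2=5 → after 1×micro: 2; S1 reads c0=2 → after 2×micro: 2; S2 reads c2=5 → after 3×micro: 5 ⇒ (c0=2, c1=2, c2=5)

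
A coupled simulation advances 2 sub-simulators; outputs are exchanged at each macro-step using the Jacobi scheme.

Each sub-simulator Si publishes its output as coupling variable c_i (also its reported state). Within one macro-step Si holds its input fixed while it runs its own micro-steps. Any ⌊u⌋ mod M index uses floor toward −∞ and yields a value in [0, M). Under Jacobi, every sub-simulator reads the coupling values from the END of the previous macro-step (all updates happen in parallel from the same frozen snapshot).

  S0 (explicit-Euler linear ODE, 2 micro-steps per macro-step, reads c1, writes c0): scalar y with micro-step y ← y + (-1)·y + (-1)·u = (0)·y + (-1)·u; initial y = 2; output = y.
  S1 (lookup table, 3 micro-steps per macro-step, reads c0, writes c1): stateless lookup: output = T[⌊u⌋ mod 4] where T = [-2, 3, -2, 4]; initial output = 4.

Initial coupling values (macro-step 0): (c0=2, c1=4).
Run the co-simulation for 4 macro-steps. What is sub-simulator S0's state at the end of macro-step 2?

S0 state at macro-step 2 = 2

macro 1: S0 reads c1=4 → after 2×micro: -4; S1 reads c0=2 → after 3×micro: -2 ⇒ (c0=-4, c1=-2)
macro 2: S0 reads c1=-2 → after 2×micro: 2; S1 reads c0=-4 → after 3×micro: -2 ⇒ (c0=2, c1=-2)
macro 3: S0 reads c1=-2 → after 2×micro: 2; S1 reads c0=2 → after 3×micro: -2 ⇒ (c0=2, c1=-2)
macro 4: S0 reads c1=-2 → after 2×micro: 2; S1 reads c0=2 → after 3×micro: -2 ⇒ (c0=2, c1=-2)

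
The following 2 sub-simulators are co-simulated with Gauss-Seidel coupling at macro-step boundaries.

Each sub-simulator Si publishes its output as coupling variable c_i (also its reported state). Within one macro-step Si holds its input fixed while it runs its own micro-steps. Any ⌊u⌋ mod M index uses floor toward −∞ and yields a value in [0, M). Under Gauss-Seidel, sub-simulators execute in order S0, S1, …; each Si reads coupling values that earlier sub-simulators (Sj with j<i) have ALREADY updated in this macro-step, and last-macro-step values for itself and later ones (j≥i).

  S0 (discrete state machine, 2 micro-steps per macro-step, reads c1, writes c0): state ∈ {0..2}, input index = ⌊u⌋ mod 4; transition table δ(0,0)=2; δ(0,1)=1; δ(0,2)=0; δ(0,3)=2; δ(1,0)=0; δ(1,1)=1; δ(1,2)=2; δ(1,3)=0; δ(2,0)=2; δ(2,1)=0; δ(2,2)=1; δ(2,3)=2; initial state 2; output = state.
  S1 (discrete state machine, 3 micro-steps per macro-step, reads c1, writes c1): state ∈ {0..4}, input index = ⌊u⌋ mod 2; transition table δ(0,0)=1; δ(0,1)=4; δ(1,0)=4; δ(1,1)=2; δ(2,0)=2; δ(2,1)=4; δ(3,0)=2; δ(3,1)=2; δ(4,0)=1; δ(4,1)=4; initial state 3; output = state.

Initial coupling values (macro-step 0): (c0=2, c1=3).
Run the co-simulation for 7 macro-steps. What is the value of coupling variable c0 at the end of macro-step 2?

c0 at macro-step 2 = 2

macro 1: S0 reads c1=3 → after 2×micro: 2; S1 reads c1=3 → after 3×micro: 4 ⇒ (c0=2, c1=4)
macro 2: S0 reads c1=4 → after 2×micro: 2; S1 reads c1=4 → after 3×micro: 1 ⇒ (c0=2, c1=1)
macro 3: S0 reads c1=1 → after 2×micro: 1; S1 reads c1=1 → after 3×micro: 4 ⇒ (c0=1, c1=4)
macro 4: S0 reads c1=4 → after 2×micro: 2; S1 reads c1=4 → after 3×micro: 1 ⇒ (c0=2, c1=1)
macro 5: S0 reads c1=1 → after 2×micro: 1; S1 reads c1=1 → after 3×micro: 4 ⇒ (c0=1, c1=4)
macro 6: S0 reads c1=4 → after 2×micro: 2; S1 reads c1=4 → after 3×micro: 1 ⇒ (c0=2, c1=1)
macro 7: S0 reads c1=1 → after 2×micro: 1; S1 reads c1=1 → after 3×micro: 4 ⇒ (c0=1, c1=4)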